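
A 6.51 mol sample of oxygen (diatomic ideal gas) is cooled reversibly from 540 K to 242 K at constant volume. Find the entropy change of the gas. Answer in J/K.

ΔS = -109 J/K

At constant volume, ΔS = nC_V ln(T₂/T₁) with C_V = 5R/2 = 20.79 J mol⁻¹ K⁻¹.
ΔS = 6.51 × 20.79 × ln(242/540) = -109 J/K.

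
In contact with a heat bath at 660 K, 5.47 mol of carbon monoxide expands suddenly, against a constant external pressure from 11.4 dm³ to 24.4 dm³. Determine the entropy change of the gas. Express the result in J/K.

Entropy is a state function, so ΔS_gas depends only on the end states.
For an isothermal ideal gas ΔS_gas = nR ln(V₂/V₁) = 5.47 × 8.314 × ln(24.4/11.4) = 34.6 J/K.

ΔS_gas = 34.6 J/K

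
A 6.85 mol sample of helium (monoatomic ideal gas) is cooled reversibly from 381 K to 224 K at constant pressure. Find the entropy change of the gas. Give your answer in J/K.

At constant pressure, ΔS = nC_p ln(T₂/T₁) with C_p = 5R/2 = 20.79 J mol⁻¹ K⁻¹.
ΔS = 6.85 × 20.79 × ln(224/381) = -75.6 J/K.

ΔS = -75.6 J/K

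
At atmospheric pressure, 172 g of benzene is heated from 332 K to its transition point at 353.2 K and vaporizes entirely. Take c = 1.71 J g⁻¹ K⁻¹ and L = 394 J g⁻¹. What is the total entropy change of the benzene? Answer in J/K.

ΔS = 210 J/K

Warming step: ΔS₁ = m c ln(T_tr/T_i) = 172 × 1.71 × ln(353.2/332) = 18.21 J/K.
Phase change: ΔS₂ = +mL/T_tr = 172 × 394 / 353.2 = 191.9 J/K.
ΔS_total = (18.21) + (191.9) = 210 J/K.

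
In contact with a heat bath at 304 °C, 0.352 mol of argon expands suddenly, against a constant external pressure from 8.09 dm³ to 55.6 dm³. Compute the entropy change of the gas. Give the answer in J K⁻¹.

ΔS_gas = 5.64 J/K

Entropy is a state function, so ΔS_gas depends only on the end states.
For an isothermal ideal gas ΔS_gas = nR ln(V₂/V₁) = 0.352 × 8.314 × ln(55.6/8.09) = 5.64 J/K.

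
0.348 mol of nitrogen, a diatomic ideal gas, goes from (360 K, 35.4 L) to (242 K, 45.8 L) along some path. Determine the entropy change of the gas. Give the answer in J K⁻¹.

Entropy is a state function: ΔS = nC_V ln(T₂/T₁) + nR ln(V₂/V₁), with C_V = 5R/2 = 20.79 J mol⁻¹ K⁻¹ for a diatomic ideal gas.
ΔS = 0.348 × [20.79 × ln(242/360) + 8.314 × ln(45.8/35.4)] = -2.13 J/K.

ΔS = -2.13 J/K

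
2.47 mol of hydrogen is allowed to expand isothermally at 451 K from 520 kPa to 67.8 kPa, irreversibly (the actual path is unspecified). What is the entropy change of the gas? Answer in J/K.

Entropy is a state function, so ΔS_gas depends only on the end states.
For an isothermal ideal gas ΔS_gas = nR ln(P₁/P₂) = 2.47 × 8.314 × ln(520/67.8) = 41.8 J/K.

ΔS_gas = 41.8 J/K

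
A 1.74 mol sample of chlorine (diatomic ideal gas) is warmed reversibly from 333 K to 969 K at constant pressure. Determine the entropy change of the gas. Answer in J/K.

ΔS = 54.1 J/K

At constant pressure, ΔS = nC_p ln(T₂/T₁) with C_p = 7R/2 = 29.1 J mol⁻¹ K⁻¹.
ΔS = 1.74 × 29.1 × ln(969/333) = 54.1 J/K.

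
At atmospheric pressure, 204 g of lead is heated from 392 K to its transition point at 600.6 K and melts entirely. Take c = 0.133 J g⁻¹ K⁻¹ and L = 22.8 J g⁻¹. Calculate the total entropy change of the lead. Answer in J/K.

Warming step: ΔS₁ = m c ln(T_tr/T_i) = 204 × 0.133 × ln(600.6/392) = 11.58 J/K.
Phase change: ΔS₂ = +mL/T_tr = 204 × 22.8 / 600.6 = 7.744 J/K.
ΔS_total = (11.58) + (7.744) = 19.3 J/K.

ΔS = 19.3 J/K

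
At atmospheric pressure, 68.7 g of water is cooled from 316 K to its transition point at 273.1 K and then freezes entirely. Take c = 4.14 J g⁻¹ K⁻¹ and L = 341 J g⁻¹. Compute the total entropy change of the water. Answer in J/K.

ΔS = -127 J/K

Cooling step: ΔS₁ = m c ln(T_tr/T_i) = 68.7 × 4.14 × ln(273.1/316) = -41.5 J/K.
Phase change: ΔS₂ = −mL/T_tr = −68.7 × 341 / 273.1 = -85.78 J/K.
ΔS_total = (-41.5) + (-85.78) = -127 J/K.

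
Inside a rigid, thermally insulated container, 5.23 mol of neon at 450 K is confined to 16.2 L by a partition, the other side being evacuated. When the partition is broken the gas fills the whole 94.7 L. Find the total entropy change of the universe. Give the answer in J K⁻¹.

ΔS_universe = 76.8 J/K

No heat is exchanged and no work is done, so the ideal-gas temperature stays constant.
Entropy is a state function; using a reversible isothermal path, ΔS_gas = nR ln(V₂/V₁) = 5.23 × 8.314 × ln(94.7/16.2) = 76.8 J/K.
The insulated surroundings exchange no heat, so ΔS_surr = 0 and ΔS_universe = ΔS_gas.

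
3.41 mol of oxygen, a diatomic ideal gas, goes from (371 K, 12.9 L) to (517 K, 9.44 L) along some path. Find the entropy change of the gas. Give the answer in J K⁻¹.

Entropy is a state function: ΔS = nC_V ln(T₂/T₁) + nR ln(V₂/V₁), with C_V = 5R/2 = 20.79 J mol⁻¹ K⁻¹ for a diatomic ideal gas.
ΔS = 3.41 × [20.79 × ln(517/371) + 8.314 × ln(9.44/12.9)] = 14.7 J/K.

ΔS = 14.7 J/K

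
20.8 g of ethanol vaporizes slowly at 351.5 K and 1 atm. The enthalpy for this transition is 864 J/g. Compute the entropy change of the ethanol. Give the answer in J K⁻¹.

Heat absorbed by the substance: Q = mL = 20.8 × 864 = 17971.2 J.
At constant T, ΔS = Q_rev/T = 17971.2 / 351.5 = 51.1 J/K.

ΔS = 51.1 J/K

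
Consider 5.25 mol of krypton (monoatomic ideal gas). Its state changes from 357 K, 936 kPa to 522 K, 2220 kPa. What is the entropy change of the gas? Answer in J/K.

ΔS = nC_p ln(T₂/T₁) − nR ln(P₂/P₁), with C_p = 5R/2 = 20.79 J mol⁻¹ K⁻¹ for a monoatomic ideal gas.
ΔS = 5.25 × [20.79 × ln(522/357) − 8.314 × ln(2220/936)] = 3.76 J/K.

ΔS = 3.76 J/K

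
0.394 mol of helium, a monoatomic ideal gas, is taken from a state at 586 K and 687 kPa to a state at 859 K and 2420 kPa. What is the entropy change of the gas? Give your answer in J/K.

ΔS = -0.993 J/K

ΔS = nC_p ln(T₂/T₁) − nR ln(P₂/P₁), with C_p = 5R/2 = 20.79 J mol⁻¹ K⁻¹ for a monoatomic ideal gas.
ΔS = 0.394 × [20.79 × ln(859/586) − 8.314 × ln(2420/687)] = -0.993 J/K.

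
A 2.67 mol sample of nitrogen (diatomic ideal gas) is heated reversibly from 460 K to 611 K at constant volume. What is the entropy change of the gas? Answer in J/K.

At constant volume, ΔS = nC_V ln(T₂/T₁) with C_V = 5R/2 = 20.79 J mol⁻¹ K⁻¹.
ΔS = 2.67 × 20.79 × ln(611/460) = 15.8 J/K.

ΔS = 15.8 J/K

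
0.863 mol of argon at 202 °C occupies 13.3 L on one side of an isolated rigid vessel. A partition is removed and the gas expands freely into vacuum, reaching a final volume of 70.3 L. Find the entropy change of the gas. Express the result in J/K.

For an ideal gas in free expansion Q = 0 and W = 0, so T is unchanged.
Entropy is a state function; using a reversible isothermal path, ΔS_gas = nR ln(V₂/V₁) = 0.863 × 8.314 × ln(70.3/13.3) = 11.9 J/K.

ΔS_gas = 11.9 J/K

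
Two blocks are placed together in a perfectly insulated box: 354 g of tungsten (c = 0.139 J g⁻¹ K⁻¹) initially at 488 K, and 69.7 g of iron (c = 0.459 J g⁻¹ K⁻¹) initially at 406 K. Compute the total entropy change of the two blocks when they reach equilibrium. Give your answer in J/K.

Energy balance: T_f = (m₁c₁T₁ + m₂c₂T₂)/(m₁c₁ + m₂c₂) = 455.69 K.
ΔS₁ = m₁c₁ ln(T_f/T₁) = 49.206 × ln(455.69/488) = -3.371 J/K.
ΔS₂ = m₂c₂ ln(T_f/T₂) = 31.9923 × ln(455.69/406) = 3.694 J/K.
ΔS_total = -3.371 + 3.694 = 0.323 J/K.

ΔS_total = 0.323 J/K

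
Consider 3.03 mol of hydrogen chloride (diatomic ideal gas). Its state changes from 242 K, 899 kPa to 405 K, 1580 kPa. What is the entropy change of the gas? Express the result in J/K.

ΔS = nC_p ln(T₂/T₁) − nR ln(P₂/P₁), with C_p = 7R/2 = 29.1 J mol⁻¹ K⁻¹ for a diatomic ideal gas.
ΔS = 3.03 × [29.1 × ln(405/242) − 8.314 × ln(1580/899)] = 31.2 J/K.

ΔS = 31.2 J/K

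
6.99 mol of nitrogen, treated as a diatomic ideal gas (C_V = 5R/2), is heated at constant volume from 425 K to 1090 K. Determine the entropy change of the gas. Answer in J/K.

ΔS = 137 J/K

At constant volume, ΔS = nC_V ln(T₂/T₁) with C_V = 5R/2 = 20.79 J mol⁻¹ K⁻¹.
ΔS = 6.99 × 20.79 × ln(1090/425) = 137 J/K.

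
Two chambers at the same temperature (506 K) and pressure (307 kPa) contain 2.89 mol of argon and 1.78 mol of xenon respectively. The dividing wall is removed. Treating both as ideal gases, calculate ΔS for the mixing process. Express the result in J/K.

ΔS_mix = 25.8 J/K

Mole fractions: x_A = 2.89/4.67 = 0.619, x_B = 0.381.
ΔS_mix = −R(n_A ln x_A + n_B ln x_B) = −8.314 × (2.89 ln 0.619 + 1.78 ln 0.381) = 25.8 J/K.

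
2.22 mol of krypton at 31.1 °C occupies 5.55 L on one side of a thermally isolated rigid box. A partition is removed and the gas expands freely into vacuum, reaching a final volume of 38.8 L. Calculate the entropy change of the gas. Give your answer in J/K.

ΔS_gas = 35.9 J/K

For an ideal gas in free expansion Q = 0 and W = 0, so T is unchanged.
Entropy is a state function; using a reversible isothermal path, ΔS_gas = nR ln(V₂/V₁) = 2.22 × 8.314 × ln(38.8/5.55) = 35.9 J/K.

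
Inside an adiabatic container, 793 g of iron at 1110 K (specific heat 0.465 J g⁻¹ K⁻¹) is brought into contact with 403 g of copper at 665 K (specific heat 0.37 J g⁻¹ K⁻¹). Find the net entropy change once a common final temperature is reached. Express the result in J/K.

Energy balance: T_f = (m₁c₁T₁ + m₂c₂T₂)/(m₁c₁ + m₂c₂) = 981.87 K.
ΔS₁ = m₁c₁ ln(T_f/T₁) = 368.745 × ln(981.87/1110) = -45.23 J/K.
ΔS₂ = m₂c₂ ln(T_f/T₂) = 149.11 × ln(981.87/665) = 58.1 J/K.
ΔS_total = -45.23 + 58.1 = 12.9 J/K.

ΔS_total = 12.9 J/K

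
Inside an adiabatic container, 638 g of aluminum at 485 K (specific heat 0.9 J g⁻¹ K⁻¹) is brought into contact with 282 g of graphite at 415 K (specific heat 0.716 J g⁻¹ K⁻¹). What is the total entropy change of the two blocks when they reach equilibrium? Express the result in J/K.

ΔS_total = 1.77 J/K

Energy balance: T_f = (m₁c₁T₁ + m₂c₂T₂)/(m₁c₁ + m₂c₂) = 466.79 K.
ΔS₁ = m₁c₁ ln(T_f/T₁) = 574.2 × ln(466.79/485) = -21.976 J/K.
ΔS₂ = m₂c₂ ln(T_f/T₂) = 201.912 × ln(466.79/415) = 23.745 J/K.
ΔS_total = -21.976 + 23.745 = 1.77 J/K.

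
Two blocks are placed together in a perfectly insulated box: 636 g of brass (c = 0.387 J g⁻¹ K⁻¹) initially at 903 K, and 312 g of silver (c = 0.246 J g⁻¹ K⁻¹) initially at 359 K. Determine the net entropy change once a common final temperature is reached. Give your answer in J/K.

ΔS_total = 20.9 J/K

Energy balance: T_f = (m₁c₁T₁ + m₂c₂T₂)/(m₁c₁ + m₂c₂) = 773.69 K.
ΔS₁ = m₁c₁ ln(T_f/T₁) = 246.132 × ln(773.69/903) = -38.04 J/K.
ΔS₂ = m₂c₂ ln(T_f/T₂) = 76.752 × ln(773.69/359) = 58.93 J/K.
ΔS_total = -38.04 + 58.93 = 20.9 J/K.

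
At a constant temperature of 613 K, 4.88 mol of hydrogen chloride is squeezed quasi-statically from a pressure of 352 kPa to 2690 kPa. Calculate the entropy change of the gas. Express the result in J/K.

For an isothermal ideal gas ΔS_gas = nR ln(P₁/P₂) = 4.88 × 8.314 × ln(352/2690) = -82.5 J/K.

ΔS_gas = -82.5 J/K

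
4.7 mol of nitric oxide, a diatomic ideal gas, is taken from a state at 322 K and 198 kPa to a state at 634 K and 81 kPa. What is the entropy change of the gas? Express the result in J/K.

ΔS = 128 J/K

ΔS = nC_p ln(T₂/T₁) − nR ln(P₂/P₁), with C_p = 7R/2 = 29.1 J mol⁻¹ K⁻¹ for a diatomic ideal gas.
ΔS = 4.7 × [29.1 × ln(634/322) − 8.314 × ln(81/198)] = 128 J/K.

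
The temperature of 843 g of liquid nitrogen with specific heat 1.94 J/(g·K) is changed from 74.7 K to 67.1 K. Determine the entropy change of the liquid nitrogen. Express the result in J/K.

ΔS = ∫dQ_rev/T = m c ln(T₂/T₁) = 843 × 1.94 × ln(67.1/74.7) = -175 J/K.

ΔS = -175 J/K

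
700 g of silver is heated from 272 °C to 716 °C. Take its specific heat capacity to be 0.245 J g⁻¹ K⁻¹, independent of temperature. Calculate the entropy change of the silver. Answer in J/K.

In kelvin: T₁ = 545.15 K, T₂ = 989.15 K. ΔS = ∫dQ_rev/T = m c ln(T₂/T₁) = 700 × 0.245 × ln(989.15/545.15) = 102 J/K.

ΔS = 102 J/K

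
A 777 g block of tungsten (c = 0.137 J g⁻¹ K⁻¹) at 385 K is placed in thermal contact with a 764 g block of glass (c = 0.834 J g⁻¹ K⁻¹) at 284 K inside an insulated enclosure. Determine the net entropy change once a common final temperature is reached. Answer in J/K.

Energy balance: T_f = (m₁c₁T₁ + m₂c₂T₂)/(m₁c₁ + m₂c₂) = 298.46 K.
ΔS₁ = m₁c₁ ln(T_f/T₁) = 106.449 × ln(298.46/385) = -27.1 J/K.
ΔS₂ = m₂c₂ ln(T_f/T₂) = 637.176 × ln(298.46/284) = 31.64 J/K.
ΔS_total = -27.1 + 31.64 = 4.54 J/K.

ΔS_total = 4.54 J/K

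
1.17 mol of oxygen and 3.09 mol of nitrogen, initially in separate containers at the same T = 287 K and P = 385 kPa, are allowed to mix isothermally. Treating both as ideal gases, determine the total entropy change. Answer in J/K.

Mole fractions: x_A = 1.17/4.26 = 0.275, x_B = 0.725.
ΔS_mix = −R(n_A ln x_A + n_B ln x_B) = −8.314 × (1.17 ln 0.275 + 3.09 ln 0.725) = 20.8 J/K.

ΔS_mix = 20.8 J/K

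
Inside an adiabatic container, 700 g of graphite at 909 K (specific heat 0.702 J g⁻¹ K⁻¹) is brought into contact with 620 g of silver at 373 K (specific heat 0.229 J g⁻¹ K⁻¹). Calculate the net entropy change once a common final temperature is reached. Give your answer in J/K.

Energy balance: T_f = (m₁c₁T₁ + m₂c₂T₂)/(m₁c₁ + m₂c₂) = 788.85 K.
ΔS₁ = m₁c₁ ln(T_f/T₁) = 491.4 × ln(788.85/909) = -69.666 J/K.
ΔS₂ = m₂c₂ ln(T_f/T₂) = 141.98 × ln(788.85/373) = 106.34 J/K.
ΔS_total = -69.666 + 106.34 = 36.7 J/K.

ΔS_total = 36.7 J/K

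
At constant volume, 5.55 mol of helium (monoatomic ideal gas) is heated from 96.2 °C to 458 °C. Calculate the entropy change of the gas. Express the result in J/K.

In kelvin: T₁ = 369.35 K, T₂ = 731.15 K. At constant volume, ΔS = nC_V ln(T₂/T₁) with C_V = 3R/2 = 12.47 J mol⁻¹ K⁻¹.
ΔS = 5.55 × 12.47 × ln(731.15/369.35) = 47.3 J/K.

ΔS = 47.3 J/K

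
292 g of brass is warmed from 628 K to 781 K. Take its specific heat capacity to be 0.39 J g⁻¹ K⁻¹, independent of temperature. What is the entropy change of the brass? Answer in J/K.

ΔS = ∫dQ_rev/T = m c ln(T₂/T₁) = 292 × 0.39 × ln(781/628) = 24.8 J/K.

ΔS = 24.8 J/K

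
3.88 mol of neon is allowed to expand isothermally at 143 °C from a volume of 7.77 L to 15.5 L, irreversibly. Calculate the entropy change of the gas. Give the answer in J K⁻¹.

Entropy is a state function, so ΔS_gas depends only on the end states.
For an isothermal ideal gas ΔS_gas = nR ln(V₂/V₁) = 3.88 × 8.314 × ln(15.5/7.77) = 22.3 J/K.

ΔS_gas = 22.3 J/K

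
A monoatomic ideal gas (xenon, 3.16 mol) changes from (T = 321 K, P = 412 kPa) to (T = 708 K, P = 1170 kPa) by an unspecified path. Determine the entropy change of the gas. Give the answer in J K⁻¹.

ΔS = nC_p ln(T₂/T₁) − nR ln(P₂/P₁), with C_p = 5R/2 = 20.79 J mol⁻¹ K⁻¹ for a monoatomic ideal gas.
ΔS = 3.16 × [20.79 × ln(708/321) − 8.314 × ln(1170/412)] = 24.5 J/K.

ΔS = 24.5 J/K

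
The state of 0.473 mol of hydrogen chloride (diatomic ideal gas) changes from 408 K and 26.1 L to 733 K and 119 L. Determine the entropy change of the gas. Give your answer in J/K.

ΔS = 11.7 J/K

Entropy is a state function: ΔS = nC_V ln(T₂/T₁) + nR ln(V₂/V₁), with C_V = 5R/2 = 20.79 J mol⁻¹ K⁻¹ for a diatomic ideal gas.
ΔS = 0.473 × [20.79 × ln(733/408) + 8.314 × ln(119/26.1)] = 11.7 J/K.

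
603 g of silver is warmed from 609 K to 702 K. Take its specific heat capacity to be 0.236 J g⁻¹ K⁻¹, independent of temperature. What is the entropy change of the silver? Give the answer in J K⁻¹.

ΔS = 20.2 J/K

ΔS = ∫dQ_rev/T = m c ln(T₂/T₁) = 603 × 0.236 × ln(702/609) = 20.2 J/K.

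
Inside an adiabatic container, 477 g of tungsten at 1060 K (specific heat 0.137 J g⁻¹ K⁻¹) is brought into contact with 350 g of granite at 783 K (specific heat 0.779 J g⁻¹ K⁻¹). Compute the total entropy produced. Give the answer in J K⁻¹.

Energy balance: T_f = (m₁c₁T₁ + m₂c₂T₂)/(m₁c₁ + m₂c₂) = 836.56 K.
ΔS₁ = m₁c₁ ln(T_f/T₁) = 65.349 × ln(836.56/1060) = -15.47 J/K.
ΔS₂ = m₂c₂ ln(T_f/T₂) = 272.65 × ln(836.56/783) = 18.04 J/K.
ΔS_total = -15.47 + 18.04 = 2.57 J/K.

ΔS_total = 2.57 J/K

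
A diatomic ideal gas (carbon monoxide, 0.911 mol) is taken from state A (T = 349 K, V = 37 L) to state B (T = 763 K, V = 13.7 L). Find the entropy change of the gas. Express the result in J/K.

ΔS = 7.29 J/K

Entropy is a state function: ΔS = nC_V ln(T₂/T₁) + nR ln(V₂/V₁), with C_V = 5R/2 = 20.79 J mol⁻¹ K⁻¹ for a diatomic ideal gas.
ΔS = 0.911 × [20.79 × ln(763/349) + 8.314 × ln(13.7/37)] = 7.29 J/K.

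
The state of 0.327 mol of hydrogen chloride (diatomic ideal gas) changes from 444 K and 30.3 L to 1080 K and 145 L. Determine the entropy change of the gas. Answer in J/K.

Entropy is a state function: ΔS = nC_V ln(T₂/T₁) + nR ln(V₂/V₁), with C_V = 5R/2 = 20.79 J mol⁻¹ K⁻¹ for a diatomic ideal gas.
ΔS = 0.327 × [20.79 × ln(1080/444) + 8.314 × ln(145/30.3)] = 10.3 J/K.

ΔS = 10.3 J/K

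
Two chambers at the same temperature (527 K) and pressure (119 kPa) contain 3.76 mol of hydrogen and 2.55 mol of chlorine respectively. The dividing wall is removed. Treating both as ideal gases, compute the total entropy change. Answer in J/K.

ΔS_mix = 35.4 J/K

Mole fractions: x_A = 3.76/6.31 = 0.596, x_B = 0.404.
ΔS_mix = −R(n_A ln x_A + n_B ln x_B) = −8.314 × (3.76 ln 0.596 + 2.55 ln 0.404) = 35.4 J/K.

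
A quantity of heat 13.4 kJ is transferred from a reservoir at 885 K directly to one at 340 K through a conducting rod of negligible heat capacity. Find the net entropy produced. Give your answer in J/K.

ΔS_hot = −Q/T_H = −13400/885 = -15.14 J/K and ΔS_cold = +Q/T_C = 13400/340 = 39.41 J/K.
ΔS_total = -15.14 + 39.41 = 24.3 J/K, positive as the second law requires.

ΔS_total = 24.3 J/K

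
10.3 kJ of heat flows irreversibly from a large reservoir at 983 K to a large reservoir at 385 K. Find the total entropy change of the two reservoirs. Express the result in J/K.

ΔS_total = 16.3 J/K

ΔS_hot = −Q/T_H = −10300/983 = -10.48 J/K and ΔS_cold = +Q/T_C = 10300/385 = 26.75 J/K.
ΔS_total = -10.48 + 26.75 = 16.3 J/K, positive as the second law requires.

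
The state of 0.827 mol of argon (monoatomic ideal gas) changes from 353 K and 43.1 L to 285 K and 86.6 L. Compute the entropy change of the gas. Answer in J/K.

Entropy is a state function: ΔS = nC_V ln(T₂/T₁) + nR ln(V₂/V₁), with C_V = 3R/2 = 12.47 J mol⁻¹ K⁻¹ for a monoatomic ideal gas.
ΔS = 0.827 × [12.47 × ln(285/353) + 8.314 × ln(86.6/43.1)] = 2.59 J/K.

ΔS = 2.59 J/K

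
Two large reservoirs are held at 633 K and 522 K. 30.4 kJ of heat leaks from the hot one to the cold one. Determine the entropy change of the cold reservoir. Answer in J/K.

The cold reservoir gains heat Q, so ΔS_cold = +Q/T_C = 30400/522 = 58.2 J/K.

ΔS_cold = 58.2 J/K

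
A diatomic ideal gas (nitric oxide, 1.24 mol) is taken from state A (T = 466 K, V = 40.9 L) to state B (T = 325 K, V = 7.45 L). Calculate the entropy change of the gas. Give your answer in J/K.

ΔS = -26.8 J/K

Entropy is a state function: ΔS = nC_V ln(T₂/T₁) + nR ln(V₂/V₁), with C_V = 5R/2 = 20.79 J mol⁻¹ K⁻¹ for a diatomic ideal gas.
ΔS = 1.24 × [20.79 × ln(325/466) + 8.314 × ln(7.45/40.9)] = -26.8 J/K.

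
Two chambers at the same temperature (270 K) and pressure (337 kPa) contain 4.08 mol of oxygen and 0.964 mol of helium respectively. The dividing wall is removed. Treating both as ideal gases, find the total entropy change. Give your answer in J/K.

ΔS_mix = 20.5 J/K

Mole fractions: x_A = 4.08/5.04 = 0.809, x_B = 0.191.
ΔS_mix = −R(n_A ln x_A + n_B ln x_B) = −8.314 × (4.08 ln 0.809 + 0.964 ln 0.191) = 20.5 J/K.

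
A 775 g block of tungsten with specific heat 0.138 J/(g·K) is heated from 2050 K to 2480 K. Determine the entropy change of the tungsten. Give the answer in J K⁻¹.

ΔS = 20.4 J/K

ΔS = ∫dQ_rev/T = m c ln(T₂/T₁) = 775 × 0.138 × ln(2480/2050) = 20.4 J/K.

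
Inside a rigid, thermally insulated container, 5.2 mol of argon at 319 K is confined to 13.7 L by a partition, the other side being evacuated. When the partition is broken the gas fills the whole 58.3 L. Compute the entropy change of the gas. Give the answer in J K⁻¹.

ΔS_gas = 62.6 J/K

For an ideal gas in free expansion Q = 0 and W = 0, so T is unchanged.
Entropy is a state function; using a reversible isothermal path, ΔS_gas = nR ln(V₂/V₁) = 5.2 × 8.314 × ln(58.3/13.7) = 62.6 J/K.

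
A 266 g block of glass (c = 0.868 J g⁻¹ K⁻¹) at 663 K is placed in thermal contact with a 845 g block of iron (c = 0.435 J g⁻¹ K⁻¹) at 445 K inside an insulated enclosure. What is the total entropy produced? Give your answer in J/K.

ΔS_total = 11.5 J/K

Energy balance: T_f = (m₁c₁T₁ + m₂c₂T₂)/(m₁c₁ + m₂c₂) = 529.1 K.
ΔS₁ = m₁c₁ ln(T_f/T₁) = 230.888 × ln(529.1/663) = -52.09 J/K.
ΔS₂ = m₂c₂ ln(T_f/T₂) = 367.575 × ln(529.1/445) = 63.63 J/K.
ΔS_total = -52.09 + 63.63 = 11.5 J/K.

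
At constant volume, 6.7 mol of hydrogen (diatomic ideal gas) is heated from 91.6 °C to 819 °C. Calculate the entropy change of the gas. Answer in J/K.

In kelvin: T₁ = 364.75 K, T₂ = 1092.15 K. At constant volume, ΔS = nC_V ln(T₂/T₁) with C_V = 5R/2 = 20.79 J mol⁻¹ K⁻¹.
ΔS = 6.7 × 20.79 × ln(1092.15/364.75) = 153 J/K.

ΔS = 153 J/K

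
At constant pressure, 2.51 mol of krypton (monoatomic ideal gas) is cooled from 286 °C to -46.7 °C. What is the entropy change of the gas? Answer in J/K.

ΔS = -47.2 J/K

In kelvin: T₁ = 559.15 K, T₂ = 226.45 K. At constant pressure, ΔS = nC_p ln(T₂/T₁) with C_p = 5R/2 = 20.79 J mol⁻¹ K⁻¹.
ΔS = 2.51 × 20.79 × ln(226.45/559.15) = -47.2 J/K.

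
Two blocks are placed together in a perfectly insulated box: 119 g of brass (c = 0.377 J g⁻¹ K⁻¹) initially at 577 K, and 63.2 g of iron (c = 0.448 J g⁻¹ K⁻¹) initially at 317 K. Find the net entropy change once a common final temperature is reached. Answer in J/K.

Energy balance: T_f = (m₁c₁T₁ + m₂c₂T₂)/(m₁c₁ + m₂c₂) = 476.4 K.
ΔS₁ = m₁c₁ ln(T_f/T₁) = 44.863 × ln(476.4/577) = -8.595 J/K.
ΔS₂ = m₂c₂ ln(T_f/T₂) = 28.3136 × ln(476.4/317) = 11.534 J/K.
ΔS_total = -8.595 + 11.534 = 2.94 J/K.

ΔS_total = 2.94 J/K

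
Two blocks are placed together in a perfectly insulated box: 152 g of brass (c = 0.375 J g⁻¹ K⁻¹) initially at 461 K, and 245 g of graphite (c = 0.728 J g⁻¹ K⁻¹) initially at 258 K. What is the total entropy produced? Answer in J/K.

ΔS_total = 7.97 J/K

Energy balance: T_f = (m₁c₁T₁ + m₂c₂T₂)/(m₁c₁ + m₂c₂) = 307.16 K.
ΔS₁ = m₁c₁ ln(T_f/T₁) = 57 × ln(307.16/461) = -23.14 J/K.
ΔS₂ = m₂c₂ ln(T_f/T₂) = 178.36 × ln(307.16/258) = 31.11 J/K.
ΔS_total = -23.14 + 31.11 = 7.97 J/K.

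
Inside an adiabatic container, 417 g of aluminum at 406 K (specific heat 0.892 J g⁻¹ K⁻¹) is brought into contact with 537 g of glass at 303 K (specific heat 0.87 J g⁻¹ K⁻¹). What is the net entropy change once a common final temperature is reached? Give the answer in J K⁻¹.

Energy balance: T_f = (m₁c₁T₁ + m₂c₂T₂)/(m₁c₁ + m₂c₂) = 348.66 K.
ΔS₁ = m₁c₁ ln(T_f/T₁) = 371.964 × ln(348.66/406) = -56.64 J/K.
ΔS₂ = m₂c₂ ln(T_f/T₂) = 467.19 × ln(348.66/303) = 65.57 J/K.
ΔS_total = -56.64 + 65.57 = 8.93 J/K.

ΔS_total = 8.93 J/K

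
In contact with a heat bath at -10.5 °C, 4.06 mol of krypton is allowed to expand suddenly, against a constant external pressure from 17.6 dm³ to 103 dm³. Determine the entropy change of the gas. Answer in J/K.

ΔS_gas = 59.6 J/K

Entropy is a state function, so ΔS_gas depends only on the end states.
For an isothermal ideal gas ΔS_gas = nR ln(V₂/V₁) = 4.06 × 8.314 × ln(103/17.6) = 59.6 J/K.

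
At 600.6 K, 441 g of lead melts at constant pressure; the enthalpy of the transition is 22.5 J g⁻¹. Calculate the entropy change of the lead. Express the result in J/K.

Heat absorbed by the substance: Q = mL = 441 × 22.5 = 9922.5 J.
At constant T, ΔS = Q_rev/T = 9922.5 / 600.6 = 16.5 J/K.

ΔS = 16.5 J/K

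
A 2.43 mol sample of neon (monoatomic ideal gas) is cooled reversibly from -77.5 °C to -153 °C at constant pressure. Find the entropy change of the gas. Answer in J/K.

ΔS = -24.6 J/K

In kelvin: T₁ = 195.65 K, T₂ = 120.15 K. At constant pressure, ΔS = nC_p ln(T₂/T₁) with C_p = 5R/2 = 20.79 J mol⁻¹ K⁻¹.
ΔS = 2.43 × 20.79 × ln(120.15/195.65) = -24.6 J/K.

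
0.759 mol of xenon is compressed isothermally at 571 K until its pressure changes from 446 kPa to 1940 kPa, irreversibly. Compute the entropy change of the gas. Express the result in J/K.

Entropy is a state function, so ΔS_gas depends only on the end states.
For an isothermal ideal gas ΔS_gas = nR ln(P₁/P₂) = 0.759 × 8.314 × ln(446/1940) = -9.28 J/K.

ΔS_gas = -9.28 J/K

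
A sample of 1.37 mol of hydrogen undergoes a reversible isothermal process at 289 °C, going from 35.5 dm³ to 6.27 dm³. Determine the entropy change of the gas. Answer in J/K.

For an isothermal ideal gas ΔS_gas = nR ln(V₂/V₁) = 1.37 × 8.314 × ln(6.27/35.5) = -19.7 J/K.

ΔS_gas = -19.7 J/K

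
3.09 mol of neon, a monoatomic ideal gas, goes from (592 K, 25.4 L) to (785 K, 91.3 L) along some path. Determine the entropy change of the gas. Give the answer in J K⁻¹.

ΔS = 43.7 J/K

Entropy is a state function: ΔS = nC_V ln(T₂/T₁) + nR ln(V₂/V₁), with C_V = 3R/2 = 12.47 J mol⁻¹ K⁻¹ for a monoatomic ideal gas.
ΔS = 3.09 × [12.47 × ln(785/592) + 8.314 × ln(91.3/25.4)] = 43.7 J/K.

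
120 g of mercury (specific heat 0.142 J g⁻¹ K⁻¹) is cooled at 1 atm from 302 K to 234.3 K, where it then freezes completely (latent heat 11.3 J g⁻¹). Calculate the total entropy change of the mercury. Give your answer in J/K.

ΔS = -10.1 J/K

Cooling step: ΔS₁ = m c ln(T_tr/T_i) = 120 × 0.142 × ln(234.3/302) = -4.325 J/K.
Phase change: ΔS₂ = −mL/T_tr = −120 × 11.3 / 234.3 = -5.787 J/K.
ΔS_total = (-4.325) + (-5.787) = -10.1 J/K.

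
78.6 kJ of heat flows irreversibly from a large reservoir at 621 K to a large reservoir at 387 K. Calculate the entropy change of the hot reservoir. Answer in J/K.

The hot reservoir loses heat Q, so ΔS_hot = −Q/T_H = −78600/621 = -127 J/K.

ΔS_hot = -127 J/K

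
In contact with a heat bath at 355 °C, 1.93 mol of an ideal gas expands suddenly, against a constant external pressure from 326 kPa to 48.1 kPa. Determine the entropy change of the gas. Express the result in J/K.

Entropy is a state function, so ΔS_gas depends only on the end states.
For an isothermal ideal gas ΔS_gas = nR ln(P₁/P₂) = 1.93 × 8.314 × ln(326/48.1) = 30.7 J/K.

ΔS_gas = 30.7 J/K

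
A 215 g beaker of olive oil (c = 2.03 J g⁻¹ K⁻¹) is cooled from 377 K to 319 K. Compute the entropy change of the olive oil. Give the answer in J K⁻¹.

ΔS = ∫dQ_rev/T = m c ln(T₂/T₁) = 215 × 2.03 × ln(319/377) = -72.9 J/K.

ΔS = -72.9 J/K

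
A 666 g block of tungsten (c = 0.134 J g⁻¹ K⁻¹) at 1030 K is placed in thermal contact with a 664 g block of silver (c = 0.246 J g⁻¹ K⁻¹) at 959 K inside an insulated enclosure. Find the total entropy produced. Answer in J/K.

Energy balance: T_f = (m₁c₁T₁ + m₂c₂T₂)/(m₁c₁ + m₂c₂) = 984.09 K.
ΔS₁ = m₁c₁ ln(T_f/T₁) = 89.244 × ln(984.09/1030) = -4.07 J/K.
ΔS₂ = m₂c₂ ln(T_f/T₂) = 163.344 × ln(984.09/959) = 4.218 J/K.
ΔS_total = -4.07 + 4.218 = 0.148 J/K.

ΔS_total = 0.148 J/K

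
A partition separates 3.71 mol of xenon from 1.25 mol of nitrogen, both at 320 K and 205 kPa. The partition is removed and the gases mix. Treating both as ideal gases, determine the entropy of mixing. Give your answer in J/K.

ΔS_mix = 23.3 J/K

Mole fractions: x_A = 3.71/4.96 = 0.748, x_B = 0.252.
ΔS_mix = −R(n_A ln x_A + n_B ln x_B) = −8.314 × (3.71 ln 0.748 + 1.25 ln 0.252) = 23.3 J/K.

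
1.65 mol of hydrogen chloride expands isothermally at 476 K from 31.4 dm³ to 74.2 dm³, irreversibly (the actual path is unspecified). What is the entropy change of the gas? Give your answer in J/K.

Entropy is a state function, so ΔS_gas depends only on the end states.
For an isothermal ideal gas ΔS_gas = nR ln(V₂/V₁) = 1.65 × 8.314 × ln(74.2/31.4) = 11.8 J/K.

ΔS_gas = 11.8 J/K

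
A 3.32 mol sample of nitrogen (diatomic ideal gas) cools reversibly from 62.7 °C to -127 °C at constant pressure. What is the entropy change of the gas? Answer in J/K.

ΔS = -80.4 J/K

In kelvin: T₁ = 335.85 K, T₂ = 146.15 K. At constant pressure, ΔS = nC_p ln(T₂/T₁) with C_p = 7R/2 = 29.1 J mol⁻¹ K⁻¹.
ΔS = 3.32 × 29.1 × ln(146.15/335.85) = -80.4 J/K.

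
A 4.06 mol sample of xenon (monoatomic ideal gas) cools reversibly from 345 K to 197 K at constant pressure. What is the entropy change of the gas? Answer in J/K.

ΔS = -47.3 J/K

At constant pressure, ΔS = nC_p ln(T₂/T₁) with C_p = 5R/2 = 20.79 J mol⁻¹ K⁻¹.
ΔS = 4.06 × 20.79 × ln(197/345) = -47.3 J/K.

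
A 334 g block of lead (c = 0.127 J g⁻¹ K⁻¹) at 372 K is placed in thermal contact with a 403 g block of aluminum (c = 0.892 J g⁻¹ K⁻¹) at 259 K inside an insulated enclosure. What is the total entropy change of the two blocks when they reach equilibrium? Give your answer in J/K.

ΔS_total = 2.74 J/K

Energy balance: T_f = (m₁c₁T₁ + m₂c₂T₂)/(m₁c₁ + m₂c₂) = 270.93 K.
ΔS₁ = m₁c₁ ln(T_f/T₁) = 42.418 × ln(270.93/372) = -13.448 J/K.
ΔS₂ = m₂c₂ ln(T_f/T₂) = 359.476 × ln(270.93/259) = 16.184 J/K.
ΔS_total = -13.448 + 16.184 = 2.74 J/K.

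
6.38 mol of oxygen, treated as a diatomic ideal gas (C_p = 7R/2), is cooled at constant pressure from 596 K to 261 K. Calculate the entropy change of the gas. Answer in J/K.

ΔS = -153 J/K

At constant pressure, ΔS = nC_p ln(T₂/T₁) with C_p = 7R/2 = 29.1 J mol⁻¹ K⁻¹.
ΔS = 6.38 × 29.1 × ln(261/596) = -153 J/K.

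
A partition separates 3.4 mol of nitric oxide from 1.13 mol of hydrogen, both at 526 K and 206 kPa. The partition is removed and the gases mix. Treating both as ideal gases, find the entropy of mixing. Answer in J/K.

Mole fractions: x_A = 3.4/4.53 = 0.751, x_B = 0.249.
ΔS_mix = −R(n_A ln x_A + n_B ln x_B) = −8.314 × (3.4 ln 0.751 + 1.13 ln 0.249) = 21.2 J/K.

ΔS_mix = 21.2 J/K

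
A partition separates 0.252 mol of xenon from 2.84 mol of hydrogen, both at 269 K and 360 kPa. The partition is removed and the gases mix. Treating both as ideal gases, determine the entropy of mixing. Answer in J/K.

Mole fractions: x_A = 0.252/3.09 = 0.0815, x_B = 0.918.
ΔS_mix = −R(n_A ln x_A + n_B ln x_B) = −8.314 × (0.252 ln 0.0815 + 2.84 ln 0.918) = 7.26 J/K.

ΔS_mix = 7.26 J/K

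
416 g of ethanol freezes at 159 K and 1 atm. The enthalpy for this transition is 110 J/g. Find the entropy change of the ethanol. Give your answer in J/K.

ΔS = -288 J/K

Heat released by the substance: Q = −mL = −416 × 110 = −45760 J.
At constant T, ΔS = Q_rev/T = −45760 / 159 = -288 J/K.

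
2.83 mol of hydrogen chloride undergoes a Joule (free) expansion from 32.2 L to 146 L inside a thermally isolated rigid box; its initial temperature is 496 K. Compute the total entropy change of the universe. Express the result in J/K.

ΔS_universe = 35.6 J/K

For an ideal gas in free expansion Q = 0 and W = 0, so T is unchanged.
Entropy is a state function; using a reversible isothermal path, ΔS_gas = nR ln(V₂/V₁) = 2.83 × 8.314 × ln(146/32.2) = 35.6 J/K.
The insulated surroundings exchange no heat, so ΔS_surr = 0 and ΔS_universe = ΔS_gas.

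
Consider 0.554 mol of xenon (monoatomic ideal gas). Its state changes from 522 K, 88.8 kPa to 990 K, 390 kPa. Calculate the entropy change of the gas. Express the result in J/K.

ΔS = 0.554 J/K

ΔS = nC_p ln(T₂/T₁) − nR ln(P₂/P₁), with C_p = 5R/2 = 20.79 J mol⁻¹ K⁻¹ for a monoatomic ideal gas.
ΔS = 0.554 × [20.79 × ln(990/522) − 8.314 × ln(390/88.8)] = 0.554 J/K.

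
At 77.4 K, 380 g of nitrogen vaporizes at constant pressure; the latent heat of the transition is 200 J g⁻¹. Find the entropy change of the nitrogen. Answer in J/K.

ΔS = 982 J/K

Heat absorbed by the substance: Q = mL = 380 × 200 = 76000 J.
At constant T, ΔS = Q_rev/T = 76000 / 77.4 = 982 J/K.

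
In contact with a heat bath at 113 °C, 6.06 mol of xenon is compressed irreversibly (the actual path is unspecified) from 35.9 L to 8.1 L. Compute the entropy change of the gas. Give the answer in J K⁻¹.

ΔS_gas = -75 J/K

Entropy is a state function, so ΔS_gas depends only on the end states.
For an isothermal ideal gas ΔS_gas = nR ln(V₂/V₁) = 6.06 × 8.314 × ln(8.1/35.9) = -75 J/K.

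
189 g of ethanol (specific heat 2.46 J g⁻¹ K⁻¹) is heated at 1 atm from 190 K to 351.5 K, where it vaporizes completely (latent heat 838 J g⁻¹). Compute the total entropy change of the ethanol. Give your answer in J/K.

ΔS = 737 J/K

Warming step: ΔS₁ = m c ln(T_tr/T_i) = 189 × 2.46 × ln(351.5/190) = 286 J/K.
Phase change: ΔS₂ = +mL/T_tr = 189 × 838 / 351.5 = 450.6 J/K.
ΔS_total = (286) + (450.6) = 737 J/K.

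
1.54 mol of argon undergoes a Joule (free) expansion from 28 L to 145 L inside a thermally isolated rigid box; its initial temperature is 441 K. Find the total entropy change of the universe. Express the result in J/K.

ΔS_universe = 21.1 J/K

For an ideal gas in free expansion Q = 0 and W = 0, so T is unchanged.
Entropy is a state function; using a reversible isothermal path, ΔS_gas = nR ln(V₂/V₁) = 1.54 × 8.314 × ln(145/28) = 21.1 J/K.
The insulated surroundings exchange no heat, so ΔS_surr = 0 and ΔS_universe = ΔS_gas.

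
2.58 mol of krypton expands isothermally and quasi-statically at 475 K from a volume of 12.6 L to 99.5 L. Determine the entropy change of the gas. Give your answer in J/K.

ΔS_gas = 44.3 J/K

For an isothermal ideal gas ΔS_gas = nR ln(V₂/V₁) = 2.58 × 8.314 × ln(99.5/12.6) = 44.3 J/K.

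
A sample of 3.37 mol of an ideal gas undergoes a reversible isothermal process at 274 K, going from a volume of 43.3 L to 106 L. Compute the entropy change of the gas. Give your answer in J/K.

For an isothermal ideal gas ΔS_gas = nR ln(V₂/V₁) = 3.37 × 8.314 × ln(106/43.3) = 25.1 J/K.

ΔS_gas = 25.1 J/K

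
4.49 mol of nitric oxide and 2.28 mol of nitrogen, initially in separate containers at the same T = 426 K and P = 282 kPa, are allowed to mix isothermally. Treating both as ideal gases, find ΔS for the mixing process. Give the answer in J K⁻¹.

ΔS_mix = 36 J/K

Mole fractions: x_A = 4.49/6.77 = 0.663, x_B = 0.337.
ΔS_mix = −R(n_A ln x_A + n_B ln x_B) = −8.314 × (4.49 ln 0.663 + 2.28 ln 0.337) = 36 J/K.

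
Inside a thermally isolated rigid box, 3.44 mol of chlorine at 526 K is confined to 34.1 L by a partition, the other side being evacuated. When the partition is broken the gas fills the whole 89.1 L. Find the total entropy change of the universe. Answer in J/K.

ΔS_universe = 27.5 J/K

For an ideal gas in free expansion Q = 0 and W = 0, so T is unchanged.
Entropy is a state function; using a reversible isothermal path, ΔS_gas = nR ln(V₂/V₁) = 3.44 × 8.314 × ln(89.1/34.1) = 27.5 J/K.
The insulated surroundings exchange no heat, so ΔS_surr = 0 and ΔS_universe = ΔS_gas.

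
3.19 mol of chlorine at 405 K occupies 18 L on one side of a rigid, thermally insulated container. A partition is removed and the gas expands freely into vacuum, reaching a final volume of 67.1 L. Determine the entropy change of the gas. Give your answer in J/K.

ΔS_gas = 34.9 J/K

For an ideal gas in free expansion Q = 0 and W = 0, so T is unchanged.
Entropy is a state function; using a reversible isothermal path, ΔS_gas = nR ln(V₂/V₁) = 3.19 × 8.314 × ln(67.1/18) = 34.9 J/K.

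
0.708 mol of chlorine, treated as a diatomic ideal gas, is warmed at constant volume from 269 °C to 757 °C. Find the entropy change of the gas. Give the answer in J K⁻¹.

In kelvin: T₁ = 542.15 K, T₂ = 1030.15 K. At constant volume, ΔS = nC_V ln(T₂/T₁) with C_V = 5R/2 = 20.79 J mol⁻¹ K⁻¹.
ΔS = 0.708 × 20.79 × ln(1030.15/542.15) = 9.45 J/K.

ΔS = 9.45 J/K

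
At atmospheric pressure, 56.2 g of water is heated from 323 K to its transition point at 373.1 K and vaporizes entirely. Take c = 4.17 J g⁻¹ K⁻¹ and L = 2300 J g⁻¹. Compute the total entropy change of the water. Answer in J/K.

Warming step: ΔS₁ = m c ln(T_tr/T_i) = 56.2 × 4.17 × ln(373.1/323) = 33.79 J/K.
Phase change: ΔS₂ = +mL/T_tr = 56.2 × 2300 / 373.1 = 346.4 J/K.
ΔS_total = (33.79) + (346.4) = 380 J/K.

ΔS = 380 J/K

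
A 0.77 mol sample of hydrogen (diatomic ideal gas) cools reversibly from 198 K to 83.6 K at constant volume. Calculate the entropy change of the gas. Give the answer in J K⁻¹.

ΔS = -13.8 J/K

At constant volume, ΔS = nC_V ln(T₂/T₁) with C_V = 5R/2 = 20.79 J mol⁻¹ K⁻¹.
ΔS = 0.77 × 20.79 × ln(83.6/198) = -13.8 J/K.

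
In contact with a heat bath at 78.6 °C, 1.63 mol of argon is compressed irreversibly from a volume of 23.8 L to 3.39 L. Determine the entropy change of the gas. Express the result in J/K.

ΔS_gas = -26.4 J/K

Entropy is a state function, so ΔS_gas depends only on the end states.
For an isothermal ideal gas ΔS_gas = nR ln(V₂/V₁) = 1.63 × 8.314 × ln(3.39/23.8) = -26.4 J/K.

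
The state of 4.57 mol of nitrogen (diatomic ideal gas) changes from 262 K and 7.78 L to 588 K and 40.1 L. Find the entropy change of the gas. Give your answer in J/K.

Entropy is a state function: ΔS = nC_V ln(T₂/T₁) + nR ln(V₂/V₁), with C_V = 5R/2 = 20.79 J mol⁻¹ K⁻¹ for a diatomic ideal gas.
ΔS = 4.57 × [20.79 × ln(588/262) + 8.314 × ln(40.1/7.78)] = 139 J/K.

ΔS = 139 J/K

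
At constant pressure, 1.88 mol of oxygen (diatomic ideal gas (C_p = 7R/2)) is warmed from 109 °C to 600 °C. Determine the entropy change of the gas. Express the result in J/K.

ΔS = 45.2 J/K

In kelvin: T₁ = 382.15 K, T₂ = 873.15 K. At constant pressure, ΔS = nC_p ln(T₂/T₁) with C_p = 7R/2 = 29.1 J mol⁻¹ K⁻¹.
ΔS = 1.88 × 29.1 × ln(873.15/382.15) = 45.2 J/K.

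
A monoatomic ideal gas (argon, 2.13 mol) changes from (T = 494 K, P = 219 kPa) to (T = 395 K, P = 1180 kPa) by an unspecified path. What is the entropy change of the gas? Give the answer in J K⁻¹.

ΔS = nC_p ln(T₂/T₁) − nR ln(P₂/P₁), with C_p = 5R/2 = 20.79 J mol⁻¹ K⁻¹ for a monoatomic ideal gas.
ΔS = 2.13 × [20.79 × ln(395/494) − 8.314 × ln(1180/219)] = -39.7 J/K.

ΔS = -39.7 J/K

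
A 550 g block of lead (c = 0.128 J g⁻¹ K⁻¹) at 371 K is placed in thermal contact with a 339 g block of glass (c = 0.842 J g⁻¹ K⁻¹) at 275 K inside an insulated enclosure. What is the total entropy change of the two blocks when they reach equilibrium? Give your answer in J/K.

Energy balance: T_f = (m₁c₁T₁ + m₂c₂T₂)/(m₁c₁ + m₂c₂) = 293.99 K.
ΔS₁ = m₁c₁ ln(T_f/T₁) = 70.4 × ln(293.99/371) = -16.38 J/K.
ΔS₂ = m₂c₂ ln(T_f/T₂) = 285.438 × ln(293.99/275) = 19.06 J/K.
ΔS_total = -16.38 + 19.06 = 2.68 J/K.

ΔS_total = 2.68 J/K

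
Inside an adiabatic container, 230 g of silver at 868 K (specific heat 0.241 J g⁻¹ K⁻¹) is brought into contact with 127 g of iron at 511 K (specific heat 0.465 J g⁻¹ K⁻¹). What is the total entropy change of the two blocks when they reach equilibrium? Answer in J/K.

Energy balance: T_f = (m₁c₁T₁ + m₂c₂T₂)/(m₁c₁ + m₂c₂) = 683.85 K.
ΔS₁ = m₁c₁ ln(T_f/T₁) = 55.43 × ln(683.85/868) = -13.22 J/K.
ΔS₂ = m₂c₂ ln(T_f/T₂) = 59.055 × ln(683.85/511) = 17.21 J/K.
ΔS_total = -13.22 + 17.21 = 3.99 J/K.

ΔS_total = 3.99 J/K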